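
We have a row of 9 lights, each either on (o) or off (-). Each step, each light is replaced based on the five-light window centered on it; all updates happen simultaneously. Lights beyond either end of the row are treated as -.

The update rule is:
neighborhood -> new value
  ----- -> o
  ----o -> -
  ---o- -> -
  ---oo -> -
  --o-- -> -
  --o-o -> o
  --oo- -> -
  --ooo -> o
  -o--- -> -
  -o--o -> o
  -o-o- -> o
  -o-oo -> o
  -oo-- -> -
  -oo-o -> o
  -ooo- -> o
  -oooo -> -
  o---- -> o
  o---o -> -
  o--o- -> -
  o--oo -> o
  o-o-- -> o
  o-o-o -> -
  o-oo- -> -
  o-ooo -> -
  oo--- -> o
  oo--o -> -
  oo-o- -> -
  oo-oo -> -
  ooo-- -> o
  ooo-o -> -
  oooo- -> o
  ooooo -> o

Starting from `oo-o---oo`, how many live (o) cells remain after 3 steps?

-o-o-----
-ooo-oooo
-oo----oo
count of o: 4

4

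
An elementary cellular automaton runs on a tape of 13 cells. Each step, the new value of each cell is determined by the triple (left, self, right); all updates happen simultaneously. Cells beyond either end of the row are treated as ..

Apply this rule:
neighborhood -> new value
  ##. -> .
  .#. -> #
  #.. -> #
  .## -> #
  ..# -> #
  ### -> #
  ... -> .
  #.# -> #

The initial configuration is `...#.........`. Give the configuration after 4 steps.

step 1: ..###........
step 2: .###.#.......
step 3: ###.###......
step 4: ##.###.#.....

##.###.#.....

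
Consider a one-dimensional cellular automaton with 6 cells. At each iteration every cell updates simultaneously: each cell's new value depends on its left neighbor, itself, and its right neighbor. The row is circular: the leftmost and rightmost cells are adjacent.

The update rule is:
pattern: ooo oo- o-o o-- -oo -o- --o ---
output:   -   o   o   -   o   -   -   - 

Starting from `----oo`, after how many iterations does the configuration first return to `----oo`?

1

----oo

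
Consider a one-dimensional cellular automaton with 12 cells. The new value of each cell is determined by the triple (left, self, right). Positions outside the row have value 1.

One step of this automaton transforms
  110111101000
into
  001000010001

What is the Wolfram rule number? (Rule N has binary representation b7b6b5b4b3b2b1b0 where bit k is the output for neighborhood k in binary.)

position 0: 111 → 0  (bit 7 = 0)
position 1: 110 → 0  (bit 6 = 0)
position 2: 101 → 1  (bit 5 = 1)
position 9: 100 → 0  (bit 4 = 0)
position 3: 011 → 0  (bit 3 = 0)
position 8: 010 → 0  (bit 2 = 0)
position 11: 001 → 1  (bit 1 = 1)
position 10: 000 → 0  (bit 0 = 0)
bits b7..b0 = 00100010 = 34

34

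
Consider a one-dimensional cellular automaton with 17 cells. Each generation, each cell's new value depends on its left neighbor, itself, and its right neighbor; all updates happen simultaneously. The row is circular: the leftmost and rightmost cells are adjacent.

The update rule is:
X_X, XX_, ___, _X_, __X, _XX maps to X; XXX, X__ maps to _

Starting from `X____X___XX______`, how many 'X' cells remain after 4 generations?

X_XXXX_XXXX_XXXXX
XXX__XXX__XXX____
X_X_XX_X_XX_X_XXX
XXXXXXXXXXXXXXX__
count of X: 15

15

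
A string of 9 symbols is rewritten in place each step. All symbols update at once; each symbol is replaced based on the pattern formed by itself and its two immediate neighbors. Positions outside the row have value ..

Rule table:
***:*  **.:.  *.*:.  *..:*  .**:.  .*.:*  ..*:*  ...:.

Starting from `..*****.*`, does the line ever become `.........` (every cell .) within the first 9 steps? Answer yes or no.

.*.***..*
**..*.***
..***..*.
.*.*.****
**.*..**.
...***..*
..*.*.***
.**.*..*.
*...*****
step 9 is *...*****, still not uniform .

no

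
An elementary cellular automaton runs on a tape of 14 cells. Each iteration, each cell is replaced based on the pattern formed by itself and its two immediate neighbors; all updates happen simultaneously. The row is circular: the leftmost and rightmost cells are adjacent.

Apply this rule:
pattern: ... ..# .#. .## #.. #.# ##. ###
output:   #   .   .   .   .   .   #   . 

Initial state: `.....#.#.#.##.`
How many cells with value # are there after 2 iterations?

iteration 1: ####........#.
iteration 2: ...#.######...
count of #: 7

7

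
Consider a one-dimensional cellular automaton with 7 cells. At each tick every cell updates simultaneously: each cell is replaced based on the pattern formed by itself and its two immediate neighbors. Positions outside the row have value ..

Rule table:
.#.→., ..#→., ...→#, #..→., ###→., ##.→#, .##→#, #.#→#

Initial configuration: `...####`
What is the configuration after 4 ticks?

.#.##.#

##.#..#
###....
#.#.###
.#.##.#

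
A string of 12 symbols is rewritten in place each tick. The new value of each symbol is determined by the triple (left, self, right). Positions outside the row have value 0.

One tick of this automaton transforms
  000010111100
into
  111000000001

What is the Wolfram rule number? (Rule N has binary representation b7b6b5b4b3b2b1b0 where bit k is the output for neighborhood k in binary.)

position 7: 111 → 0  (bit 7 = 0)
position 9: 110 → 0  (bit 6 = 0)
position 5: 101 → 0  (bit 5 = 0)
position 10: 100 → 0  (bit 4 = 0)
position 6: 011 → 0  (bit 3 = 0)
position 4: 010 → 0  (bit 2 = 0)
position 3: 001 → 0  (bit 1 = 0)
position 0: 000 → 1  (bit 0 = 1)
bits b7..b0 = 00000001 = 1

1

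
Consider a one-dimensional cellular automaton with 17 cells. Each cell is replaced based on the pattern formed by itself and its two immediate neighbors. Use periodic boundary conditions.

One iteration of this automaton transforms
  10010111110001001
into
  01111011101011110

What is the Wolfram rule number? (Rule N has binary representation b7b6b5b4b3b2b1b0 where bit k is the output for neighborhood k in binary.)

position 6: 111 → 1  (bit 7 = 1)
position 0: 110 → 0  (bit 6 = 0)
position 4: 101 → 1  (bit 5 = 1)
position 1: 100 → 1  (bit 4 = 1)
position 5: 011 → 0  (bit 3 = 0)
position 3: 010 → 1  (bit 2 = 1)
position 2: 001 → 1  (bit 1 = 1)
position 11: 000 → 0  (bit 0 = 0)
bits b7..b0 = 10110110 = 182

182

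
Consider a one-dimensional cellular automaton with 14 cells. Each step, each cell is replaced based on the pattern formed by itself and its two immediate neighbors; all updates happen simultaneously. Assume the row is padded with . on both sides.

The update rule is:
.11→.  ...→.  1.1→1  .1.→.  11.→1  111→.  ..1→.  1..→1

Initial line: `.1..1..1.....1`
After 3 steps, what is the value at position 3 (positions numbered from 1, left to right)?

.

step 1: ..1..1..1.....
step 2: ...1..1..1....
step 3: ....1..1..1...
position 3 holds .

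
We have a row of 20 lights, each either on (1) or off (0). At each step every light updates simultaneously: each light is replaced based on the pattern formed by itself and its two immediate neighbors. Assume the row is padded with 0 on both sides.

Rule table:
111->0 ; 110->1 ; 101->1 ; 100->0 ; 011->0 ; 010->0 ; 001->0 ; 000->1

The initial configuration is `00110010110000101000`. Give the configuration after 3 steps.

11110000010100111100

step 1: 10010001010110010011
step 2: 00000100101010000001
step 3: 11110000010100111100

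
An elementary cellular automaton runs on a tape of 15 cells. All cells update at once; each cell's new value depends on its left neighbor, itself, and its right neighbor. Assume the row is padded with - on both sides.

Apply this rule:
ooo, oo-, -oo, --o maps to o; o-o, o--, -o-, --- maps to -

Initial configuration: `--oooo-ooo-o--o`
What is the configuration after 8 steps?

oooooo-ooo-----

-ooooo-ooo---o-
oooooo-ooo--o--
oooooo-ooo-o---
oooooo-ooo-----
oooooo-ooo-----  (fixed point — unchanged through step 8)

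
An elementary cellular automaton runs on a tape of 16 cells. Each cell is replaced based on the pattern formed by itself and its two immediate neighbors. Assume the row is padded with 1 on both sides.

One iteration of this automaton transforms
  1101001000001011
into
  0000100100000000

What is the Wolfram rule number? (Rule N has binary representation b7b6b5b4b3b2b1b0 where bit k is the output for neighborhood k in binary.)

position 0: 111 → 0  (bit 7 = 0)
position 1: 110 → 0  (bit 6 = 0)
position 2: 101 → 0  (bit 5 = 0)
position 4: 100 → 1  (bit 4 = 1)
position 14: 011 → 0  (bit 3 = 0)
position 3: 010 → 0  (bit 2 = 0)
position 5: 001 → 0  (bit 1 = 0)
position 8: 000 → 0  (bit 0 = 0)
bits b7..b0 = 00010000 = 16

16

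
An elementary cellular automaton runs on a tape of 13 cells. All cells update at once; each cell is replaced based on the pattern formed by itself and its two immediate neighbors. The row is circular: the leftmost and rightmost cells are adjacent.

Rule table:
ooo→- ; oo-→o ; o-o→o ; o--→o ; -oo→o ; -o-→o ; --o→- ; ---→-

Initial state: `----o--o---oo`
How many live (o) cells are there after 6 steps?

8

step 1: o---oo-oo--oo
step 2: oo--oooooo-o-
step 3: ooo-o----oooo
step 4: --oooo---o---
step 5: --o--oo--oo--
step 6: --oo-ooo-ooo-
count of o: 8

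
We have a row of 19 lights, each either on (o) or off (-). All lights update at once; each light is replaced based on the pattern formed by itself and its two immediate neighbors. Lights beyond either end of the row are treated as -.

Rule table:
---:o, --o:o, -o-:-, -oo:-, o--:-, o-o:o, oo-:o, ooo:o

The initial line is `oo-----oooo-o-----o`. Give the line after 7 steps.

-o-o-o-o-oooo-oo-o-

-o-oooo-oooo--oooo-
o-o-oooo-ooo-o-ooo-
-o-o-oooo-ooo-o-oo-
o-o-o-oooo-ooo-o-o-
-o-o-o-oooo-ooo-o--
o-o-o-o-oooo-ooo--o
-o-o-o-o-oooo-oo-o-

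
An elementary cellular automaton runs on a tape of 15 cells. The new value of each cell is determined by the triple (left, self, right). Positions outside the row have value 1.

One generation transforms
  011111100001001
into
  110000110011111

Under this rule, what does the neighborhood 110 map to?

1

At position 6 the neighborhood is 110; the next row has 1 there.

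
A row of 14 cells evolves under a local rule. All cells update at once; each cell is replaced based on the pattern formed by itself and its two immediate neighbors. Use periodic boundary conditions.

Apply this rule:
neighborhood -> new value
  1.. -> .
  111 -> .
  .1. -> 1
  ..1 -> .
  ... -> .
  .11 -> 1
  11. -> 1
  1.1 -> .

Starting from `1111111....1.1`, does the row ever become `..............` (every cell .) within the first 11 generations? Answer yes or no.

no

......1....1.1
......1....1.1  (fixed point — unchanged through generation 11)
generation 11 is ......1....1.1, still not uniform .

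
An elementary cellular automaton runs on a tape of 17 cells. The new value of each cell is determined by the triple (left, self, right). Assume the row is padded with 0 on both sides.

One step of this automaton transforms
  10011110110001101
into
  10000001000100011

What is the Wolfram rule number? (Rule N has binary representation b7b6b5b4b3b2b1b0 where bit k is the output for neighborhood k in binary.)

position 4: 111 → 0  (bit 7 = 0)
position 6: 110 → 0  (bit 6 = 0)
position 7: 101 → 1  (bit 5 = 1)
position 1: 100 → 0  (bit 4 = 0)
position 3: 011 → 0  (bit 3 = 0)
position 0: 010 → 1  (bit 2 = 1)
position 2: 001 → 0  (bit 1 = 0)
position 11: 000 → 1  (bit 0 = 1)
bits b7..b0 = 00100101 = 37

37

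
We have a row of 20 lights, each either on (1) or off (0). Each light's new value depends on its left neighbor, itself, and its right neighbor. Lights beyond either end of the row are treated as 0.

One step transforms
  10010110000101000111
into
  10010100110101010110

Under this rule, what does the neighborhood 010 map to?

At position 0 the neighborhood is 010; the next row has 1 there.

1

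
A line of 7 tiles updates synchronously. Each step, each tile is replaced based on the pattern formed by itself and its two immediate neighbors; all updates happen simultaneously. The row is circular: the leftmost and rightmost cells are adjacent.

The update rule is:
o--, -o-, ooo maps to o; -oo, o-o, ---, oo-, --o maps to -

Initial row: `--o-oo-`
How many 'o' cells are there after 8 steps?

2

--o---o
o-oo--o
----o--
----oo-
------o
o-----o
-o-----
-oo----
count of o: 2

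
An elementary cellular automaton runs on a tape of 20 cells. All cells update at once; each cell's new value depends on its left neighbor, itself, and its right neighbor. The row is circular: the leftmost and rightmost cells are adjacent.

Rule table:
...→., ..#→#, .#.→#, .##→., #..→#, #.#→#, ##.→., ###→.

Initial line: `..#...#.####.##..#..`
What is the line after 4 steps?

.###.###....#..####.
#...#...#..####....#
.#.###.####....#..#.
###...#....#..######

###...#....#..######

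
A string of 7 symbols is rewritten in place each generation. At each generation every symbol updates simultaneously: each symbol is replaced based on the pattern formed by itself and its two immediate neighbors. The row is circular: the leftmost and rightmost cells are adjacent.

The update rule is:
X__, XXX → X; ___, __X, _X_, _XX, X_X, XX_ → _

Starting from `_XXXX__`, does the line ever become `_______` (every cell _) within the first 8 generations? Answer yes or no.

__XX_X_
______X
X______
_X_____
__X____
___X___
____X__
_____X_
generation 8 is _____X_, still not uniform _

no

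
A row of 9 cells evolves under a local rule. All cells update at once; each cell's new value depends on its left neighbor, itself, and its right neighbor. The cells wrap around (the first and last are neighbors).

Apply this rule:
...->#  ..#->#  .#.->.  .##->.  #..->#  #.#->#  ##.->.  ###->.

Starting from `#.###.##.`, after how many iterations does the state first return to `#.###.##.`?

.#...#..#
#.###.##.

2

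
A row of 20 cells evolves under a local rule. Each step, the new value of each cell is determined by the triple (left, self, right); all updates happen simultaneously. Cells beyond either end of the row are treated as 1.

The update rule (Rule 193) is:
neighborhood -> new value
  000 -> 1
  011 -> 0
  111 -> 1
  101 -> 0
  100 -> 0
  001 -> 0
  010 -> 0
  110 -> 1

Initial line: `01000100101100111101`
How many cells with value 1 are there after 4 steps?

7

step 1: 00010000000100011100
step 2: 01000111110001001100
step 3: 00010011110100000100
step 4: 01000001110001110000
count of 1: 7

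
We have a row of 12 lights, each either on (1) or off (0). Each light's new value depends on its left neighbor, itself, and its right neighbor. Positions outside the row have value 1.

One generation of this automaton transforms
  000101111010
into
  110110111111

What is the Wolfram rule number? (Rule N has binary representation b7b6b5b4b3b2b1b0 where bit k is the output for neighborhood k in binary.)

position 6: 111 → 1  (bit 7 = 1)
position 8: 110 → 1  (bit 6 = 1)
position 4: 101 → 1  (bit 5 = 1)
position 0: 100 → 1  (bit 4 = 1)
position 5: 011 → 0  (bit 3 = 0)
position 3: 010 → 1  (bit 2 = 1)
position 2: 001 → 0  (bit 1 = 0)
position 1: 000 → 1  (bit 0 = 1)
bits b7..b0 = 11110101 = 245

245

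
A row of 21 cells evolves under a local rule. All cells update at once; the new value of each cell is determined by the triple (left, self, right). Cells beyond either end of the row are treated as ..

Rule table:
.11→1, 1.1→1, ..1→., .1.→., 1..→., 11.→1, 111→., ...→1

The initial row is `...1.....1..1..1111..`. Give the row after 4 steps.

1.11.1.111.1..11.1.11

11...111.......1..1.1
11.1.1.1.11111.....1.
111.1.1.11...1.111...
1.11.1.111.1..11.1.11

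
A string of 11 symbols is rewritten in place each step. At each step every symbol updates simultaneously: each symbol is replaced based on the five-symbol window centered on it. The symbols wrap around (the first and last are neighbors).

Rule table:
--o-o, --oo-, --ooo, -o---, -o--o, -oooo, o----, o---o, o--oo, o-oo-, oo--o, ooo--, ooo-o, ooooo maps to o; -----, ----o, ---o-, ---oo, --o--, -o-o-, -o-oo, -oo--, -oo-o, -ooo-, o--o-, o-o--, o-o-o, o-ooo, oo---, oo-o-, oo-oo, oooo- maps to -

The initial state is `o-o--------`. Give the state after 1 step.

o--oo------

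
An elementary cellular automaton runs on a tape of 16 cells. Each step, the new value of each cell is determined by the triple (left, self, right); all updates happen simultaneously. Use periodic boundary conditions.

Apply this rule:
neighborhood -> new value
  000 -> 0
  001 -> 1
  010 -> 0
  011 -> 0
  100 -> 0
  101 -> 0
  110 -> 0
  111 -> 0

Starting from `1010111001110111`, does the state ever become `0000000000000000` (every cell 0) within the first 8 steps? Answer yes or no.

0000000010000000
0000000100000000
0000001000000000
0000010000000000
0000100000000000
0001000000000000
0010000000000000
0100000000000000
step 8 is 0100000000000000, still not uniform 0

no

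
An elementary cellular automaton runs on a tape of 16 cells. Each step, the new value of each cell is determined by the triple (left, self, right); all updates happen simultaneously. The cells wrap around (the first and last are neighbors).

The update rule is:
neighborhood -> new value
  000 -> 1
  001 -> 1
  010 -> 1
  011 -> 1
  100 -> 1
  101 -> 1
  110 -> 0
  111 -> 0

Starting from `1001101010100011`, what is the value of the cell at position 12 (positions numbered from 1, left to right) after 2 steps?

step 1: 0111011111111110
step 2: 1100110000000001
position 12 holds 0

0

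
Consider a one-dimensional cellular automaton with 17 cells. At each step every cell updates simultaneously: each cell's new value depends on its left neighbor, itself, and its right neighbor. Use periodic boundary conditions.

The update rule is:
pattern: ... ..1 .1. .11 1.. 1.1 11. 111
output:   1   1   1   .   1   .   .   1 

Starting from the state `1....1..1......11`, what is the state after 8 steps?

.11111111111111.1
..111111111111..1
11.1111111111.111
1...11111111...11
.111.111111.111.1
..1...1111...1..1
111111.11.1111111
11111......111111

11111......111111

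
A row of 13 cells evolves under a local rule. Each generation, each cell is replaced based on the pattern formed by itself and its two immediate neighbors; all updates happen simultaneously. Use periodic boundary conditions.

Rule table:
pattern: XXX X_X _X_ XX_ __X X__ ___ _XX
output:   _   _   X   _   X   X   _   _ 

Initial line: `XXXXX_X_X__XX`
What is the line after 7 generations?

__XXX___X__X_

generation 1: ______X_XXX__
generation 2: _____XX____X_
generation 3: ____X__X__XXX
generation 4: X__XXXXXXX___
generation 5: XXX_______X_X
generation 6: ___X_____XX__
generation 7: __XXX___X__X_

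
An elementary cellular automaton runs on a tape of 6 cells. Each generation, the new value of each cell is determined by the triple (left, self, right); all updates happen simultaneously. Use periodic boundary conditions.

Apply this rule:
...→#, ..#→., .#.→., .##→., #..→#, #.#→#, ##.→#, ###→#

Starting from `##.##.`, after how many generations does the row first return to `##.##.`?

.##.##
#.##.#
##.##.

3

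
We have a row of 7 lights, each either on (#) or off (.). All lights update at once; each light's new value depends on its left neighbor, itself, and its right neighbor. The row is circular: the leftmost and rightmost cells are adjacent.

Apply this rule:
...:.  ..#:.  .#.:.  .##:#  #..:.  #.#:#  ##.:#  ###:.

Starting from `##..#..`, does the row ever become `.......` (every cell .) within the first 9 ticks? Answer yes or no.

no

##.....
##.....  (fixed point — unchanged through tick 9)
tick 9 is ##....., still not uniform .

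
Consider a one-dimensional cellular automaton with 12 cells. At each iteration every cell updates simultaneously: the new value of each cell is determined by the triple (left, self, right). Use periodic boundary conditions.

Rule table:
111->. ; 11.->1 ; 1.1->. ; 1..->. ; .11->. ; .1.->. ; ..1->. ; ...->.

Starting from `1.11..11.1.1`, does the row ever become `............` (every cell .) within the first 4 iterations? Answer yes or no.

yes

1..1...1....
............
all cells are . at iteration 2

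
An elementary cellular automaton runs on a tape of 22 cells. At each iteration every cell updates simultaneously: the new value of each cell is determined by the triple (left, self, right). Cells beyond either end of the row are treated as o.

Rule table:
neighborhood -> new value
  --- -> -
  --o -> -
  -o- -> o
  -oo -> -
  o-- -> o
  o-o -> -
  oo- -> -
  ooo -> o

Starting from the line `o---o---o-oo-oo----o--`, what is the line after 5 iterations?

iteration 1: -o--oo--o------o---oo-
iteration 2: -oo---o-oo-----oo-----
iteration 3: ---o--o---o------o----
iteration 4: o--oo-oo--oo-----oo---
iteration 5: -o------o---o------o--

-o------o---o------o--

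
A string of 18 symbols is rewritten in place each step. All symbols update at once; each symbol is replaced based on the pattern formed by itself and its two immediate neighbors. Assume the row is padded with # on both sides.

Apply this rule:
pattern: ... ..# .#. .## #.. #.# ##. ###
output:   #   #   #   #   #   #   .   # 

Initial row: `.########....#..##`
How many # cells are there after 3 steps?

17

step 1: ########.#########
step 2: #######.##########
step 3: ######.###########
count of #: 17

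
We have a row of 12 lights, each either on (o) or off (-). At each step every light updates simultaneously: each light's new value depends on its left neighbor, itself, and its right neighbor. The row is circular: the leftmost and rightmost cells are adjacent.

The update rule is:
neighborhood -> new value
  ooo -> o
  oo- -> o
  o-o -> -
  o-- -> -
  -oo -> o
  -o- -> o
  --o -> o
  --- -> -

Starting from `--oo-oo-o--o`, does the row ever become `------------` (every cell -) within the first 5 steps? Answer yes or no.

step 1: -ooo-oo-o-oo
step 2: -ooo-oo-o-oo  (fixed point — unchanged through step 5)
step 5 is -ooo-oo-o-oo, still not uniform -

no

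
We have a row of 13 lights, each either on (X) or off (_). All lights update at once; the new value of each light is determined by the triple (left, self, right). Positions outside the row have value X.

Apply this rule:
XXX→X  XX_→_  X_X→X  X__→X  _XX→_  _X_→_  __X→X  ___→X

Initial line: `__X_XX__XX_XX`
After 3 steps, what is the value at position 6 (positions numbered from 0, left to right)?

XX_X__XX__X_X
X_X_XX__XX_X_
_X_X__XX__X_X
position 6 holds X

X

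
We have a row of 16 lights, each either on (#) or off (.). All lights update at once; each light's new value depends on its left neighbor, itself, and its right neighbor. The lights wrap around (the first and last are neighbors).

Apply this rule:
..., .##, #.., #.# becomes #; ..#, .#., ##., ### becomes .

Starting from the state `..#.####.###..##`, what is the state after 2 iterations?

.#.#.##.#.#..#.#

#..##...##..#.#.
.#.#.##.#.#..#.#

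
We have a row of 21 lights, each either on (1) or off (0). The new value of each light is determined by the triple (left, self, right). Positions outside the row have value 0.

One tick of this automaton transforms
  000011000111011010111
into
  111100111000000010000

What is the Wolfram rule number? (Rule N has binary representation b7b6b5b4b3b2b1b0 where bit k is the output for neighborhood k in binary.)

23

position 10: 111 → 0  (bit 7 = 0)
position 5: 110 → 0  (bit 6 = 0)
position 12: 101 → 0  (bit 5 = 0)
position 6: 100 → 1  (bit 4 = 1)
position 4: 011 → 0  (bit 3 = 0)
position 16: 010 → 1  (bit 2 = 1)
position 3: 001 → 1  (bit 1 = 1)
position 0: 000 → 1  (bit 0 = 1)
bits b7..b0 = 00010111 = 23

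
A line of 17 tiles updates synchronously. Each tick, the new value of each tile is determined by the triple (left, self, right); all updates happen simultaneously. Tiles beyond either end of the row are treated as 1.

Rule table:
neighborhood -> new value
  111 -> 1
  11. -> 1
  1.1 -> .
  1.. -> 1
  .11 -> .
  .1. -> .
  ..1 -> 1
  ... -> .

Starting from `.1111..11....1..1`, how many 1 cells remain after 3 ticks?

..11111.11..1.11.
11.1111..111...1.
11..11111.111.1..
count of 1: 11

11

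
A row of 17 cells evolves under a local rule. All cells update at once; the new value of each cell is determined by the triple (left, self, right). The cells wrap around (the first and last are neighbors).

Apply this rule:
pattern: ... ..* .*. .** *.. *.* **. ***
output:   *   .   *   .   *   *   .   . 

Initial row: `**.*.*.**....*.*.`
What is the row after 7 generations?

..*****..***.****
*......*....*....
******.****.****.
......*....*....*
*****.****.****.*
.....*....*....*.
****.****.****.**

****.****.****.**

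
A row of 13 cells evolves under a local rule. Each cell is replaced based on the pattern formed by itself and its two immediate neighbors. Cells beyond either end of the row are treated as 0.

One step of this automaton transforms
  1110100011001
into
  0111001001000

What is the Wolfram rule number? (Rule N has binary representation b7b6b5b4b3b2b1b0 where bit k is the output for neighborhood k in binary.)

position 1: 111 → 1  (bit 7 = 1)
position 2: 110 → 1  (bit 6 = 1)
position 3: 101 → 1  (bit 5 = 1)
position 5: 100 → 0  (bit 4 = 0)
position 0: 011 → 0  (bit 3 = 0)
position 4: 010 → 0  (bit 2 = 0)
position 7: 001 → 0  (bit 1 = 0)
position 6: 000 → 1  (bit 0 = 1)
bits b7..b0 = 11100001 = 225

225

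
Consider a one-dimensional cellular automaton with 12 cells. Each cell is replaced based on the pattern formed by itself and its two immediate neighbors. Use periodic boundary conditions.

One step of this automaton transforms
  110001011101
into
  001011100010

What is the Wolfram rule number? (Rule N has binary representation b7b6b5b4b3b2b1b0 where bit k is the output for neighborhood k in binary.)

position 0: 111 → 0  (bit 7 = 0)
position 1: 110 → 0  (bit 6 = 0)
position 6: 101 → 1  (bit 5 = 1)
position 2: 100 → 1  (bit 4 = 1)
position 7: 011 → 0  (bit 3 = 0)
position 5: 010 → 1  (bit 2 = 1)
position 4: 001 → 1  (bit 1 = 1)
position 3: 000 → 0  (bit 0 = 0)
bits b7..b0 = 00110110 = 54

54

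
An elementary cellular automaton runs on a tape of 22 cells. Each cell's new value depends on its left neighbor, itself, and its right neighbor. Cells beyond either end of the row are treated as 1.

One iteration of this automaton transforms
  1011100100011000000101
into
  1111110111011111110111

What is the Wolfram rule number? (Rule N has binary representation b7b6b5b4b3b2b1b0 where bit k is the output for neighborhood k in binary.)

position 3: 111 → 1  (bit 7 = 1)
position 0: 110 → 1  (bit 6 = 1)
position 1: 101 → 1  (bit 5 = 1)
position 5: 100 → 1  (bit 4 = 1)
position 2: 011 → 1  (bit 3 = 1)
position 7: 010 → 1  (bit 2 = 1)
position 6: 001 → 0  (bit 1 = 0)
position 9: 000 → 1  (bit 0 = 1)
bits b7..b0 = 11111101 = 253

253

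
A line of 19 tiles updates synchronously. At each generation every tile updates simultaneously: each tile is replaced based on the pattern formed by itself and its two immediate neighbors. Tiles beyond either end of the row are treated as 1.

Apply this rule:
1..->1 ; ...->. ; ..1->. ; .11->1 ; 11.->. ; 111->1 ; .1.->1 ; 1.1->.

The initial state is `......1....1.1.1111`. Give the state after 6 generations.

.1.1..1.1..1.1.1111

generation 1: 1.....11...1.1.1111
generation 2: .1....1.1..1.1.1111
generation 3: .11...1.11.1.1.1111
generation 4: .1.1..1.1..1.1.1111
generation 5: .1.11.1.11.1.1.1111
generation 6: .1.1..1.1..1.1.1111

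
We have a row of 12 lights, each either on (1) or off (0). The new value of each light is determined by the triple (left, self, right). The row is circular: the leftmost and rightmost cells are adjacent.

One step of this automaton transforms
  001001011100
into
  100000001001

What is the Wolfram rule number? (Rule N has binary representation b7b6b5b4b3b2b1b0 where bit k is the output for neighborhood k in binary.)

129

position 8: 111 → 1  (bit 7 = 1)
position 9: 110 → 0  (bit 6 = 0)
position 6: 101 → 0  (bit 5 = 0)
position 3: 100 → 0  (bit 4 = 0)
position 7: 011 → 0  (bit 3 = 0)
position 2: 010 → 0  (bit 2 = 0)
position 1: 001 → 0  (bit 1 = 0)
position 0: 000 → 1  (bit 0 = 1)
bits b7..b0 = 10000001 = 129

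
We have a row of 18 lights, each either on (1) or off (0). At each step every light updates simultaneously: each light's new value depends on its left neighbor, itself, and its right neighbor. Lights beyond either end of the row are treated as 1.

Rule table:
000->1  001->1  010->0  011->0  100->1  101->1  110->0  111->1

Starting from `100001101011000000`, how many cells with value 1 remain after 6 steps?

011110010100111111
101101101011011111
010010010100101111
101101101011010111
010010010100101011
101101101011010101
count of 1: 11

11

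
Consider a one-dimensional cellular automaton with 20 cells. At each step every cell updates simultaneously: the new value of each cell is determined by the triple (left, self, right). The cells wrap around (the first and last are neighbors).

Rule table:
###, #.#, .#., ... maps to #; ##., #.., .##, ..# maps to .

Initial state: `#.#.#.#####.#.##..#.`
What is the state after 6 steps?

######.###.###....##
#####.#.#.#.#..##..#
####.########.......
.##.#.######..#####.
...###.####....###..
##..#.#.##..##..#..#

##..#.#.##..##..#..#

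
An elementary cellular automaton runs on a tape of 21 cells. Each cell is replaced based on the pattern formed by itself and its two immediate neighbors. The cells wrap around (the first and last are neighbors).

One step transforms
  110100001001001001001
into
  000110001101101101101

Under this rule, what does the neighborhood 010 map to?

At position 3 the neighborhood is 010; the next row has 1 there.

1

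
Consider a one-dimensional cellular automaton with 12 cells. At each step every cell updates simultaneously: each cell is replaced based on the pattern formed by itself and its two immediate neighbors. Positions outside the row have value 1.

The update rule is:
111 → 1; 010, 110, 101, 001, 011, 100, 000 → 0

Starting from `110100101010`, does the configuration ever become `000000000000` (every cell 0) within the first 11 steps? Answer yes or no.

yes

100000000000
000000000000
all cells are 0 at step 2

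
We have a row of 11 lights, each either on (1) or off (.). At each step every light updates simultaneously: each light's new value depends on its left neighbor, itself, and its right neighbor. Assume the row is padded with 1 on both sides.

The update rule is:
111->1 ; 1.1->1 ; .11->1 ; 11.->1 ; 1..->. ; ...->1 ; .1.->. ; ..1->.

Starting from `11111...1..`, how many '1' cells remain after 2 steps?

8

step 1: 11111.1....
step 2: 111111..11.
count of 1: 8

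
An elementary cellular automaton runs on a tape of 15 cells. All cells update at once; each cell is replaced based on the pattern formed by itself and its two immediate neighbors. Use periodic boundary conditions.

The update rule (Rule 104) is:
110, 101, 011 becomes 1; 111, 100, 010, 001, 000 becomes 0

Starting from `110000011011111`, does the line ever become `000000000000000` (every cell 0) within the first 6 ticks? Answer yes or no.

yes

tick 1: 010000011110000
tick 2: 000000010010000
tick 3: 000000000000000
all cells are 0 at tick 3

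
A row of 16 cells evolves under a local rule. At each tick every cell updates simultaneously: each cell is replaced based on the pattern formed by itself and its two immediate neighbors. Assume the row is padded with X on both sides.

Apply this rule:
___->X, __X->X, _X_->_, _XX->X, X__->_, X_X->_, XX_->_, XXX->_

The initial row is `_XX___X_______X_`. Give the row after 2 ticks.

_X__XX__XXXXXX__
___XX__XX______X

___XX__XX______X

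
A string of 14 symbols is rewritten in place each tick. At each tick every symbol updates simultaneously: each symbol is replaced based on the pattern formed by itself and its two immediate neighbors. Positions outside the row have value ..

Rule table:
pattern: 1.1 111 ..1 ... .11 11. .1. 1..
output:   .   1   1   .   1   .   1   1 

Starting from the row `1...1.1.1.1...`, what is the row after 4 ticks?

111111..1.1.1.

11.11.1.1.11..
1..1..1.1.1.1.
1111111.1.1.11
111111..1.1.1.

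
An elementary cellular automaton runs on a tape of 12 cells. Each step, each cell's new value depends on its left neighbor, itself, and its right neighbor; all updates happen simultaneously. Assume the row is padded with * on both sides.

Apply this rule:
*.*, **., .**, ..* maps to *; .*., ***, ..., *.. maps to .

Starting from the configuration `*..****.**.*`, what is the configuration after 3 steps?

step 1: *.**..******
step 2: ****.**.....
step 3: ...****....*

...****....*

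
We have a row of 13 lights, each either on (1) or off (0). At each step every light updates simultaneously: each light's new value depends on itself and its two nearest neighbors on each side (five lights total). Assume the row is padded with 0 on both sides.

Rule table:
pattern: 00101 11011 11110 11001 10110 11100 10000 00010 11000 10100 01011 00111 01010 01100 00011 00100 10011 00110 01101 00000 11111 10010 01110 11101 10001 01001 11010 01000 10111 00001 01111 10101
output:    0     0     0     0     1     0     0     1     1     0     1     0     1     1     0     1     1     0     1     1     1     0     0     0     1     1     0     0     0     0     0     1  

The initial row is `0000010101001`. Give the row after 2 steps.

0000110000110

1110101110101
0000110000110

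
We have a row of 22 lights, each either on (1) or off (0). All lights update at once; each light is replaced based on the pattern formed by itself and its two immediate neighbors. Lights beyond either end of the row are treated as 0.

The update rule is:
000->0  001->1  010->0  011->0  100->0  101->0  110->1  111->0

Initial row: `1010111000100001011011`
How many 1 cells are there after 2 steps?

5

0000001001000010001001
0000010010000100010010
count of 1: 5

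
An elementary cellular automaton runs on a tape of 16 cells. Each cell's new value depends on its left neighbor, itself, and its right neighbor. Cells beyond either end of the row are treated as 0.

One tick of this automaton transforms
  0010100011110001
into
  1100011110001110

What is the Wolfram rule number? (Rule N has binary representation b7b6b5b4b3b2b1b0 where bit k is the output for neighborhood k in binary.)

position 9: 111 → 0  (bit 7 = 0)
position 11: 110 → 0  (bit 6 = 0)
position 3: 101 → 0  (bit 5 = 0)
position 5: 100 → 1  (bit 4 = 1)
position 8: 011 → 1  (bit 3 = 1)
position 2: 010 → 0  (bit 2 = 0)
position 1: 001 → 1  (bit 1 = 1)
position 0: 000 → 1  (bit 0 = 1)
bits b7..b0 = 00011011 = 27

27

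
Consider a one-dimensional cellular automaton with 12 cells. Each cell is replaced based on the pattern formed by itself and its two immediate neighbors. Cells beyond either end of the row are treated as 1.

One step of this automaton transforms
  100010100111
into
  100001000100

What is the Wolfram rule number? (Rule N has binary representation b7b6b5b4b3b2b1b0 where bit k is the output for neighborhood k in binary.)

position 10: 111 → 0  (bit 7 = 0)
position 0: 110 → 1  (bit 6 = 1)
position 5: 101 → 1  (bit 5 = 1)
position 1: 100 → 0  (bit 4 = 0)
position 9: 011 → 1  (bit 3 = 1)
position 4: 010 → 0  (bit 2 = 0)
position 3: 001 → 0  (bit 1 = 0)
position 2: 000 → 0  (bit 0 = 0)
bits b7..b0 = 01101000 = 104

104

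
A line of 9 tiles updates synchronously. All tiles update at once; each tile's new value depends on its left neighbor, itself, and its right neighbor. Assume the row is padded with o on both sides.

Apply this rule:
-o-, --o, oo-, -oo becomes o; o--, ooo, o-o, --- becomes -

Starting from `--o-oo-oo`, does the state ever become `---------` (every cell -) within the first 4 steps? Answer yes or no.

no

step 1: -oo-oo-o-
step 2: -oo-oo-o-  (fixed point — unchanged through step 4)
step 4 is -oo-oo-o-, still not uniform -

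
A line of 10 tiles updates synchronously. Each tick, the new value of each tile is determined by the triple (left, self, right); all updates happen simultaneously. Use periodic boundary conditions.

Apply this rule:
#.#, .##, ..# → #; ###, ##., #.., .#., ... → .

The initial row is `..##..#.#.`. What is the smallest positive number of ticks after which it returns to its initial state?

tick 1: .##..#.#..
tick 2: ##..#.#...
tick 3: #..#.#...#
tick 4: ..#.#...##
tick 5: .#.#...##.
tick 6: #.#...##..
tick 7: .#...##..#
tick 8: #...##..#.
tick 9: ...##..#.#
tick 10: ..##..#.#.

10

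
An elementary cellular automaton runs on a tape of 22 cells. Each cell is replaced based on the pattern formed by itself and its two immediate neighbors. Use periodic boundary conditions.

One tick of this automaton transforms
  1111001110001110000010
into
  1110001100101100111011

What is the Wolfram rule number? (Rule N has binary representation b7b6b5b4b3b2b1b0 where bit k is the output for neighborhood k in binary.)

position 1: 111 → 1  (bit 7 = 1)
position 3: 110 → 0  (bit 6 = 0)
position 21: 101 → 1  (bit 5 = 1)
position 4: 100 → 0  (bit 4 = 0)
position 0: 011 → 1  (bit 3 = 1)
position 20: 010 → 1  (bit 2 = 1)
position 5: 001 → 0  (bit 1 = 0)
position 10: 000 → 1  (bit 0 = 1)
bits b7..b0 = 10101101 = 173

173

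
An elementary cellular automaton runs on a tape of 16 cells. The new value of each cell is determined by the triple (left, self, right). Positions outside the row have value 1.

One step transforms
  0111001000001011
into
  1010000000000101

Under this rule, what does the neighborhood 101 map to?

At position 0 the neighborhood is 101; the next row has 1 there.

1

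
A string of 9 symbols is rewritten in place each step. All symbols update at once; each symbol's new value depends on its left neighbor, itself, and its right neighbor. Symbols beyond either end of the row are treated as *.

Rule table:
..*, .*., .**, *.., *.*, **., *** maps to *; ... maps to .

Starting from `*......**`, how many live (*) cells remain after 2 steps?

step 1: **....***
step 2: ***..****
count of *: 7

7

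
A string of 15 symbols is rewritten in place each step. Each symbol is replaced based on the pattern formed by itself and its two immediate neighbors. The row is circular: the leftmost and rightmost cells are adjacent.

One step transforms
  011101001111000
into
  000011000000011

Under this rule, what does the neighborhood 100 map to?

At position 6 the neighborhood is 100; the next row has 0 there.

0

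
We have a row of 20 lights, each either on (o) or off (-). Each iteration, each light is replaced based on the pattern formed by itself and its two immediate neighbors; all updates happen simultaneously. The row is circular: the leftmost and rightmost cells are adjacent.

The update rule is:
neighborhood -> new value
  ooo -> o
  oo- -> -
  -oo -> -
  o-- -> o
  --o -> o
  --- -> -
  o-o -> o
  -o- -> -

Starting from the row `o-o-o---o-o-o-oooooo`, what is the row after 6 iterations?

iteration 1: -o-o-o-o-o-o-o-ooooo
iteration 2: o-o-o-o-o-o-o-o-ooo-
iteration 3: -o-o-o-o-o-o-o-o-o-o
iteration 4: o-o-o-o-o-o-o-o-o-o-
iteration 5: -o-o-o-o-o-o-o-o-o-o  (repeats iteration 3; period 2)
iteration 6: o-o-o-o-o-o-o-o-o-o-

o-o-o-o-o-o-o-o-o-o-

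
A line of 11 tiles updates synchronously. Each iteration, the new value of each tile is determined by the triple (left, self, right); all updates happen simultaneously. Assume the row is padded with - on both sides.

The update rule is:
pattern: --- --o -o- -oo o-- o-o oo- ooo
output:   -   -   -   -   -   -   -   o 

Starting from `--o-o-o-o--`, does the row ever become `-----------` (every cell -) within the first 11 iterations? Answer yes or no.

yes

-----------
all cells are - at iteration 1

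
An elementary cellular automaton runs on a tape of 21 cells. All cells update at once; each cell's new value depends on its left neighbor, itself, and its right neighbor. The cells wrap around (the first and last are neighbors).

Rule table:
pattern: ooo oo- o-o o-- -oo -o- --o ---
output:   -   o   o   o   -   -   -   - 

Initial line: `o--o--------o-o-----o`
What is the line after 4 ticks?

---oo--o--------o-o--

oo--o--------o-o-----
-oo--o--------o-o----
--oo--o--------o-o---
---oo--o--------o-o--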